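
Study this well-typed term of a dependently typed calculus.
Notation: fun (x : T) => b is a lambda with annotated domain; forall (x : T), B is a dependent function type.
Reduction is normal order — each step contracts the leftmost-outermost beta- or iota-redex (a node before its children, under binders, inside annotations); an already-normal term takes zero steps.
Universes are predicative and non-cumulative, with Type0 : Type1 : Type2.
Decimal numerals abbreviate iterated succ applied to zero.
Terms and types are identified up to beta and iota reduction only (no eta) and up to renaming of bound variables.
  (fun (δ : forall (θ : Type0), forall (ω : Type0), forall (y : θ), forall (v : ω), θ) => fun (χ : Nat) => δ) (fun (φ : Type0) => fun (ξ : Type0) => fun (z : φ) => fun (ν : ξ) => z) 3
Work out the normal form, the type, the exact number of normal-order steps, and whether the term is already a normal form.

reduced normal form:
  fun (δ : Type0) => fun (θ : Type0) => fun (ω : δ) => fun (y : θ) => ω
type:
  forall (δ : Type0), forall (θ : Type0), forall (ω : δ), forall (y : θ), δ
reduction steps (normal order): 2
already normal: no
first contracted redex: a beta-redex


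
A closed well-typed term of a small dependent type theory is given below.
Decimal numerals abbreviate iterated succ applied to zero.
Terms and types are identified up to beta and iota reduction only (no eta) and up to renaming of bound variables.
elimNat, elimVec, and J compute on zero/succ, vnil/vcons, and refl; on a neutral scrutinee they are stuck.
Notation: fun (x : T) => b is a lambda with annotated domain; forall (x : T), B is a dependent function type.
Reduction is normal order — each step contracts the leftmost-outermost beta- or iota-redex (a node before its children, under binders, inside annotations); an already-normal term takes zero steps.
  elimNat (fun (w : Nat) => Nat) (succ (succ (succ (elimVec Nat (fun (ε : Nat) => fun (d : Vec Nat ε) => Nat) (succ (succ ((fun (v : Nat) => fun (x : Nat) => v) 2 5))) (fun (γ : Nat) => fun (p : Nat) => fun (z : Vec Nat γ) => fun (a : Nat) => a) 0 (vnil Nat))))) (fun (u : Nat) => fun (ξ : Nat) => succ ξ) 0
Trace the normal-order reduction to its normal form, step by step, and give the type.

normal-order reduction sequence:
  elimNat (fun (w : Nat) => Nat) (succ (succ (succ (elimVec Nat (fun (ε : Nat) => fun (d : Vec Nat ε) => Nat) (succ (succ ((fun (v : Nat) => fun (x : Nat) => v) 2 5))) (fun (γ : Nat) => fun (p : Nat) => fun (z : Vec Nat γ) => fun (a : Nat) => a) 0 (vnil Nat))))) (fun (u : Nat) => fun (ξ : Nat) => succ ξ) 0
  ~> succ (succ (succ (elimVec Nat (fun (w : Nat) => fun (ε : Vec Nat w) => Nat) (succ (succ ((fun (d : Nat) => fun (v : Nat) => d) 2 5))) (fun (x : Nat) => fun (γ : Nat) => fun (p : Vec Nat x) => fun (z : Nat) => z) 0 (vnil Nat))))
  ~> succ (succ (succ (succ (succ ((fun (w : Nat) => fun (ε : Nat) => w) 2 5)))))
  ~> succ (succ (succ (succ (succ ((fun (w : Nat) => 2) 5)))))
  ~> 7
inferred type:
  Nat


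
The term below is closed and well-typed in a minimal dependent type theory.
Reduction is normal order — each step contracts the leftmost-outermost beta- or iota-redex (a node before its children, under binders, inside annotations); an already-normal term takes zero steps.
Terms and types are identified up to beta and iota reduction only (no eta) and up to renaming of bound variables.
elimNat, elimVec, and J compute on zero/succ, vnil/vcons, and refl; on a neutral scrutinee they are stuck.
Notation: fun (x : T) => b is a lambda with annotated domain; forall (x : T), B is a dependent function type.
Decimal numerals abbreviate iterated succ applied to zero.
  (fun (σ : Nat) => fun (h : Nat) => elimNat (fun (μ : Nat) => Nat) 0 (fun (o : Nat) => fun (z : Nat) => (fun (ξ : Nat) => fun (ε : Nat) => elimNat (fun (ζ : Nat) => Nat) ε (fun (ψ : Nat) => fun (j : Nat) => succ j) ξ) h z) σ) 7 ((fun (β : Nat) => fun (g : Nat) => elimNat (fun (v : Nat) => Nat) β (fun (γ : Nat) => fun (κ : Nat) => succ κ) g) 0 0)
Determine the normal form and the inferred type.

normal form:
  0
the term's type:
  Nat


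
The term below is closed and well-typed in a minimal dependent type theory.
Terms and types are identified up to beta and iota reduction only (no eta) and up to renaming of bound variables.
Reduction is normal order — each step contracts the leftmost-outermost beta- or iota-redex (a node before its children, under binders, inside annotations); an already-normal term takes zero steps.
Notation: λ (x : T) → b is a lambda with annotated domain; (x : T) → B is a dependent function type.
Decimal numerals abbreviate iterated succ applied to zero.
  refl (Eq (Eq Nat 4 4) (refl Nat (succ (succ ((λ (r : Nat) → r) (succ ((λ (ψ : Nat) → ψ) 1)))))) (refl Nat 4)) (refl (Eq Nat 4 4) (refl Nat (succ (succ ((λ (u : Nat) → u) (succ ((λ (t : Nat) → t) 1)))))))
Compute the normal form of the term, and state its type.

normal form:
  refl (Eq (Eq Nat 4 4) (refl Nat 4) (refl Nat 4)) (refl (Eq Nat 4 4) (refl Nat 4))
the term's type:
  Eq (Eq (Eq Nat 4 4) (refl Nat 4) (refl Nat 4)) (refl (Eq Nat 4 4) (refl Nat 4)) (refl (Eq Nat 4 4) (refl Nat 4))


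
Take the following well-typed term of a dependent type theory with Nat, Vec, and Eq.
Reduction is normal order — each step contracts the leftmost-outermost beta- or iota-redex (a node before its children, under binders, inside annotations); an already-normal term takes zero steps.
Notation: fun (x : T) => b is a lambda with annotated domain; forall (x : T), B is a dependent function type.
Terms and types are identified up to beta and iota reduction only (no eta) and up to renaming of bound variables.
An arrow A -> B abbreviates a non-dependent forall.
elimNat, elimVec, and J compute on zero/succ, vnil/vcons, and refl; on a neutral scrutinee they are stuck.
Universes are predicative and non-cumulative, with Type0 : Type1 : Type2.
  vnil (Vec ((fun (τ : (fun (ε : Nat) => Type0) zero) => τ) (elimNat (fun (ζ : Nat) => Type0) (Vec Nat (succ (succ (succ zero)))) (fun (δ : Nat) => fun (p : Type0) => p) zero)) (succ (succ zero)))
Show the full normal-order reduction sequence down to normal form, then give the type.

reduction (normal order):
  vnil (Vec ((fun (τ : (fun (ε : Nat) => Type0) zero) => τ) (elimNat (fun (ζ : Nat) => Type0) (Vec Nat (succ (succ (succ zero)))) (fun (δ : Nat) => fun (p : Type0) => p) zero)) (succ (succ zero)))
  ~> vnil (Vec (elimNat (fun (τ : Nat) => Type0) (Vec Nat (succ (succ (succ zero)))) (fun (ε : Nat) => fun (ζ : Type0) => ζ) zero) (succ (succ zero)))
  ~> vnil (Vec (Vec Nat (succ (succ (succ zero)))) (succ (succ zero)))
inferred type:
  Vec (Vec (Vec Nat (succ (succ (succ zero)))) (succ (succ zero))) zero


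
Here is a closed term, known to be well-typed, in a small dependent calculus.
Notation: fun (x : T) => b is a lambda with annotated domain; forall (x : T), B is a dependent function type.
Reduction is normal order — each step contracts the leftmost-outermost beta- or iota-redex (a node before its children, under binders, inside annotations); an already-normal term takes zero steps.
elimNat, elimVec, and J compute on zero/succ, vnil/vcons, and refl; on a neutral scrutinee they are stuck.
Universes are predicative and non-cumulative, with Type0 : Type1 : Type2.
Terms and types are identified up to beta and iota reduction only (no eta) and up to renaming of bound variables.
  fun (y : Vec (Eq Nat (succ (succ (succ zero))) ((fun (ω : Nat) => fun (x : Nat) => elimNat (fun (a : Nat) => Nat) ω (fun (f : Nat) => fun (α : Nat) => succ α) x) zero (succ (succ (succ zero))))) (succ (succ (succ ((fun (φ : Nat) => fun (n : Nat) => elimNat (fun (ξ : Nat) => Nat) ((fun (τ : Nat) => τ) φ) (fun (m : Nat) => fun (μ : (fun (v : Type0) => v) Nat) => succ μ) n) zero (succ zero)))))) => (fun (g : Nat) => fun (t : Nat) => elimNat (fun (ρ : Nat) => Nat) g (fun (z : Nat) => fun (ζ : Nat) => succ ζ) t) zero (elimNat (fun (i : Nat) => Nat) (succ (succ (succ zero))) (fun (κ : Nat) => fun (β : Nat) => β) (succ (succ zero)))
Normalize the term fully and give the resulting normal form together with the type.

resulting normal form:
  fun (y : Vec (Eq Nat (succ (succ (succ zero))) (succ (succ (succ zero)))) (succ (succ (succ (succ zero))))) => succ (succ (succ zero))
the term's type:
  forall (y : Vec (Eq Nat (succ (succ (succ zero))) (succ (succ (succ zero)))) (succ (succ (succ (succ zero))))), Nat


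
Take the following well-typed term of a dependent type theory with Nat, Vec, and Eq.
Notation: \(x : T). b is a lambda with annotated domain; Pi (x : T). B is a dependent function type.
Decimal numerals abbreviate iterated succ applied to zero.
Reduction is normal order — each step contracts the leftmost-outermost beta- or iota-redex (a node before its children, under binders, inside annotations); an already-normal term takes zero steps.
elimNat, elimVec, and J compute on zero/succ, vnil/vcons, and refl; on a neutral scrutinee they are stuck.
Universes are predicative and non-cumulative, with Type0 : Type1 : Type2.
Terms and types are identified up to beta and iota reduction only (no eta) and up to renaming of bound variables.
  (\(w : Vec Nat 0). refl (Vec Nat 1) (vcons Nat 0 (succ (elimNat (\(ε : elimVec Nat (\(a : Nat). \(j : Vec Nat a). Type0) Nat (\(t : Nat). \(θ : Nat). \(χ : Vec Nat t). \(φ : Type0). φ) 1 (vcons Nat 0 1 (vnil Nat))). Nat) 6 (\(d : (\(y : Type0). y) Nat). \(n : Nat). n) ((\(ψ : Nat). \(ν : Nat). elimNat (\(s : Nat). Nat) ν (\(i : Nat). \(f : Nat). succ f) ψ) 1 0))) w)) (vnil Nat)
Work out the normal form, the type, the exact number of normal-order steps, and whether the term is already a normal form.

normal form:
  refl (Vec Nat 1) (vcons Nat 0 7 (vnil Nat))
type:
  Eq (Vec Nat 1) (vcons Nat 0 7 (vnil Nat)) (vcons Nat 0 7 (vnil Nat))
steps to reach normal form (normal order): 18
term was already normal: no
first redex: a beta-redex


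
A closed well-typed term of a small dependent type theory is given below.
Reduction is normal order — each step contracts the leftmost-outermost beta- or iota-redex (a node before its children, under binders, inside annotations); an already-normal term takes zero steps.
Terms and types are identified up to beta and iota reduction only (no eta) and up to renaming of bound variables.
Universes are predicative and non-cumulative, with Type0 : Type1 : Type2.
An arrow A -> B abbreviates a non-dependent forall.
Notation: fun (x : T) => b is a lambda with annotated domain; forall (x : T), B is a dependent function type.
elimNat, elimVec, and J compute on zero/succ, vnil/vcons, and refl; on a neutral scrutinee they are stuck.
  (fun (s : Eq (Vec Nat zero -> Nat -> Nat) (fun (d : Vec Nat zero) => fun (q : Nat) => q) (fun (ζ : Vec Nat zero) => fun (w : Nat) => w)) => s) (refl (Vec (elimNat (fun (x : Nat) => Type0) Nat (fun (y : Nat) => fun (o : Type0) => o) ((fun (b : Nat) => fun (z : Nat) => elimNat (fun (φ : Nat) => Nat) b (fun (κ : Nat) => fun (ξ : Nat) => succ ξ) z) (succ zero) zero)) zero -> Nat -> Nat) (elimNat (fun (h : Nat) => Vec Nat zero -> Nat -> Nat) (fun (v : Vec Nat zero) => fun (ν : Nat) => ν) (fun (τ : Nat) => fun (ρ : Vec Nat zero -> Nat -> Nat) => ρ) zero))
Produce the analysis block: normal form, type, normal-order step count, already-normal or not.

normal form:
  refl (Vec Nat zero -> Nat -> Nat) (fun (s : Vec Nat zero) => fun (d : Nat) => d)
the term's type:
  Eq (Vec Nat zero -> Nat -> Nat) (fun (s : Vec Nat zero) => fun (d : Nat) => d) (fun (q : Vec Nat zero) => fun (ζ : Nat) => ζ)
normal-order step count: 9
term was already normal: no
first redex: a beta-redex


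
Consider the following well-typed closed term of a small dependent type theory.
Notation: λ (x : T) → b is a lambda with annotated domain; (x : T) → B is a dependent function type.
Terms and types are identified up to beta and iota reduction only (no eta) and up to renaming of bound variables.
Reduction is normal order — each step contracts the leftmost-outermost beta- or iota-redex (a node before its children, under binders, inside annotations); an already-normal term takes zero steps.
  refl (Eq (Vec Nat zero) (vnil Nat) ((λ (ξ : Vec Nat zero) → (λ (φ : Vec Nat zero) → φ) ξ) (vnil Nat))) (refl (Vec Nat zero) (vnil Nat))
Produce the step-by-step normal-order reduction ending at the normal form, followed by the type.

reduction (normal order):
  refl (Eq (Vec Nat zero) (vnil Nat) ((λ (ξ : Vec Nat zero) → (λ (φ : Vec Nat zero) → φ) ξ) (vnil Nat))) (refl (Vec Nat zero) (vnil Nat))
  ~> refl (Eq (Vec Nat zero) (vnil Nat) ((λ (ξ : Vec Nat zero) → ξ) (vnil Nat))) (refl (Vec Nat zero) (vnil Nat))
  ~> refl (Eq (Vec Nat zero) (vnil Nat) (vnil Nat)) (refl (Vec Nat zero) (vnil Nat))
inferred type:
  Eq (Eq (Vec Nat zero) (vnil Nat) (vnil Nat)) (refl (Vec Nat zero) (vnil Nat)) (refl (Vec Nat zero) (vnil Nat))


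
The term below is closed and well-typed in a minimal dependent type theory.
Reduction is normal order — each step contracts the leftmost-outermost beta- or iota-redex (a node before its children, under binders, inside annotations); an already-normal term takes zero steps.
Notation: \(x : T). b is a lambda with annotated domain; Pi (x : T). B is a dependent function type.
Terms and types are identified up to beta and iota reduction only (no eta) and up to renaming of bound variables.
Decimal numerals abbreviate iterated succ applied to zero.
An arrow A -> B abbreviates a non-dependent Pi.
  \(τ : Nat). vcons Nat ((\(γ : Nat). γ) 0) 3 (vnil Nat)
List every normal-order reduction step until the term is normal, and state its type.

normal-order reduction sequence:
  \(τ : Nat). vcons Nat ((\(γ : Nat). γ) 0) 3 (vnil Nat)
  ~> \(τ : Nat). vcons Nat 0 3 (vnil Nat)
type:
  Nat -> Vec Nat 1


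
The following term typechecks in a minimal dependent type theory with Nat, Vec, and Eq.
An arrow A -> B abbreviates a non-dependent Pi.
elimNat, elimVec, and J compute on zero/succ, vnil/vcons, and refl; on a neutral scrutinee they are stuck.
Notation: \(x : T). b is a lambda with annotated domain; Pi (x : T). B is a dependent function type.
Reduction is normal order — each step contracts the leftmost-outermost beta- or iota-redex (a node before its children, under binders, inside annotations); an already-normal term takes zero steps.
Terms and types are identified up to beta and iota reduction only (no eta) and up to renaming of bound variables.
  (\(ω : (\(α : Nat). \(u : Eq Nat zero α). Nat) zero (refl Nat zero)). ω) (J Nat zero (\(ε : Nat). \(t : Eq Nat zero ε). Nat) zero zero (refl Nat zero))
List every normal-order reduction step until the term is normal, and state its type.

reduction (normal order):
  (\(ω : (\(α : Nat). \(u : Eq Nat zero α). Nat) zero (refl Nat zero)). ω) (J Nat zero (\(ε : Nat). \(t : Eq Nat zero ε). Nat) zero zero (refl Nat zero))
  ~> J Nat zero (\(ω : Nat). \(α : Eq Nat zero ω). Nat) zero zero (refl Nat zero)
  ~> zero
the term's type:
  Nat


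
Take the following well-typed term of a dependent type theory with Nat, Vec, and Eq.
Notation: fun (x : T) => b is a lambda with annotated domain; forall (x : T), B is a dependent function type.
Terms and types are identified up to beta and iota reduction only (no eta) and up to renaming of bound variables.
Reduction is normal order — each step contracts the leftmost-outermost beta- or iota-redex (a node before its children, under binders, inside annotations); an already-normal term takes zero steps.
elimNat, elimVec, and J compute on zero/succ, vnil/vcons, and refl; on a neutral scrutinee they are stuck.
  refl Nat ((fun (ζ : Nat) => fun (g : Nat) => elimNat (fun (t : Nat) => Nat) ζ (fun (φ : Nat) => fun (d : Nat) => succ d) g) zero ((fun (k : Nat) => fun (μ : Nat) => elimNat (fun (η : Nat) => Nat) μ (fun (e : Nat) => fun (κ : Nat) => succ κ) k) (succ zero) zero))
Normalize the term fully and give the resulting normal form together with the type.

normal form:
  refl Nat (succ zero)
the term's type:
  Eq Nat (succ zero) (succ zero)


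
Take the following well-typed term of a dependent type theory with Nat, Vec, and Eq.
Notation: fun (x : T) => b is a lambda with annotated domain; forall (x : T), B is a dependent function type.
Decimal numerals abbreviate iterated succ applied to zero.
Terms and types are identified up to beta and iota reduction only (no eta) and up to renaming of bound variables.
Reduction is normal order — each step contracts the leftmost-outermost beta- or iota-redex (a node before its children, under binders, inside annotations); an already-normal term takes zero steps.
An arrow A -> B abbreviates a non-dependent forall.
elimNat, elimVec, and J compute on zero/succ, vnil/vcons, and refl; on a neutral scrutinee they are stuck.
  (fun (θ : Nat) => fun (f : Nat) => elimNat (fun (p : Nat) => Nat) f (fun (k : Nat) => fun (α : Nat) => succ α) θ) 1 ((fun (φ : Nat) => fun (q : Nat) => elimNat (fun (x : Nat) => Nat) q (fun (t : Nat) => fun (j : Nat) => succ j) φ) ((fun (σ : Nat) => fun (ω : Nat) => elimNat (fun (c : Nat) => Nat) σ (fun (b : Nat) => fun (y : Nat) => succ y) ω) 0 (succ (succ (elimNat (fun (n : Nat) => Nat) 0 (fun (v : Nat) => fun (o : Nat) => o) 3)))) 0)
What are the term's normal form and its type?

normal form:
  3
type:
  Nat
observation: reduction starts at a beta-redex, and 34 normal-order steps reach the normal form.


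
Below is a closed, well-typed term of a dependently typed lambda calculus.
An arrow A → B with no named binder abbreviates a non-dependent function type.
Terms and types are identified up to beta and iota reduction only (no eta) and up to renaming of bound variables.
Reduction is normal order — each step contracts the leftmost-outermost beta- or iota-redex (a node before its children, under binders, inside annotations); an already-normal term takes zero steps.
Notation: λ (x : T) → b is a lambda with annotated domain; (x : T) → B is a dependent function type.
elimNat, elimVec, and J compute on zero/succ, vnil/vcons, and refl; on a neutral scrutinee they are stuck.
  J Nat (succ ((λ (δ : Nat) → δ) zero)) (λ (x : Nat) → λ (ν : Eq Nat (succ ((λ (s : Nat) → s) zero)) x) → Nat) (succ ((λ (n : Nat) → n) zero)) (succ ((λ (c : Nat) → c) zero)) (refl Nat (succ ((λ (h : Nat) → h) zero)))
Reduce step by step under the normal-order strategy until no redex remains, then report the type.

normal-order reduction sequence:
  J Nat (succ ((λ (δ : Nat) → δ) zero)) (λ (x : Nat) → λ (ν : Eq Nat (succ ((λ (s : Nat) → s) zero)) x) → Nat) (succ ((λ (n : Nat) → n) zero)) (succ ((λ (c : Nat) → c) zero)) (refl Nat (succ ((λ (h : Nat) → h) zero)))
  ~> succ ((λ (δ : Nat) → δ) zero)
  ~> succ zero
type:
  Nat


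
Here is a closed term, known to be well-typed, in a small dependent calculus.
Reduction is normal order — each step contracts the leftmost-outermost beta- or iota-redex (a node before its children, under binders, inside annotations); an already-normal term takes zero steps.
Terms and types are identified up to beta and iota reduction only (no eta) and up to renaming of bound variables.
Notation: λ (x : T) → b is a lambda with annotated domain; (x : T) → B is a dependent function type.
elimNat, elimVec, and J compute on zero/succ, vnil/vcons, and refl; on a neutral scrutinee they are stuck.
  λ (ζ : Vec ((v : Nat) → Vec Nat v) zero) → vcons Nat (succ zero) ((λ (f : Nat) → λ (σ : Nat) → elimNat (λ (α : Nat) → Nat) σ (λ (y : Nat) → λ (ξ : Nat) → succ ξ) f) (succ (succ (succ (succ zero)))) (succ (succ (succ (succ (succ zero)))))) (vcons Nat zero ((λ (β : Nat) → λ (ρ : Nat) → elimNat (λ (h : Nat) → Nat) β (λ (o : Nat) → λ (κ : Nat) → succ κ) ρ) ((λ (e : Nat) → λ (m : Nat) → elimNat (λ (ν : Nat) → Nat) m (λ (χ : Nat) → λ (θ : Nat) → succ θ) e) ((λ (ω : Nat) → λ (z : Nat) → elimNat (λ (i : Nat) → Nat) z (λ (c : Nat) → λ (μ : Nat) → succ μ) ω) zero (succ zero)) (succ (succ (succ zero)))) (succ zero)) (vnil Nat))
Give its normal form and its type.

reduced normal form:
  λ (ζ : Vec ((v : Nat) → Vec Nat v) zero) → vcons Nat (succ zero) (succ (succ (succ (succ (succ (succ (succ (succ (succ zero))))))))) (vcons Nat zero (succ (succ (succ (succ (succ zero))))) (vnil Nat))
type:
  (ζ : Vec ((v : Nat) → Vec Nat v) zero) → Vec Nat (succ (succ zero))
observation: reduction starts at a beta-redex, and 30 normal-order steps reach the normal form.


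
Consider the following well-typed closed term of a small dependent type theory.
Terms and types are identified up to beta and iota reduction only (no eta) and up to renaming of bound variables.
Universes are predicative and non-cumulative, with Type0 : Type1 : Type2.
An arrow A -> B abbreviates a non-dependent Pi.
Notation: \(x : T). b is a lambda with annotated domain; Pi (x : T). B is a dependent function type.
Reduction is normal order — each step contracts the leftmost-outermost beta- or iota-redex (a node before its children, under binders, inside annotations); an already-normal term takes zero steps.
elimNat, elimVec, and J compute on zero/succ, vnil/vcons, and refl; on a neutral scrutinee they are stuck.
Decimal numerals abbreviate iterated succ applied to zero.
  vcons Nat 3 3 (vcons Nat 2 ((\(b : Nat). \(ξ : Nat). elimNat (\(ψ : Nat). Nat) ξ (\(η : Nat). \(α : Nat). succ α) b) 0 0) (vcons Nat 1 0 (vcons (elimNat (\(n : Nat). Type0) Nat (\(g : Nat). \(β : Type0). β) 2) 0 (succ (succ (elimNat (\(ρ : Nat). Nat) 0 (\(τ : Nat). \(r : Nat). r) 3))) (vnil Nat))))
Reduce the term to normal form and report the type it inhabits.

normal form:
  vcons Nat 3 3 (vcons Nat 2 0 (vcons Nat 1 0 (vcons Nat 0 2 (vnil Nat))))
inferred type:
  Vec Nat 4


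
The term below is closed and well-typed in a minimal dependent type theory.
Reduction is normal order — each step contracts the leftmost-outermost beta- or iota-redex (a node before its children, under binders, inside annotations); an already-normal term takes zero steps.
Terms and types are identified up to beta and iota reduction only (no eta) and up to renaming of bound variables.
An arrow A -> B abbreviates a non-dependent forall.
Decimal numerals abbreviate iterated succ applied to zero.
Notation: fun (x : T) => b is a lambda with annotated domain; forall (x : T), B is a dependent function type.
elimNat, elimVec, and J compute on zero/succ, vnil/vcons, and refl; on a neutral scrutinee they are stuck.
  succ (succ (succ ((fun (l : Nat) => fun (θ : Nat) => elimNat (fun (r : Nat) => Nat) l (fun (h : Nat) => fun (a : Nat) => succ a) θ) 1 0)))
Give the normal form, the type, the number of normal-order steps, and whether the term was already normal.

reduced normal form:
  4
type:
  Nat
reduction steps (normal order): 3
started in normal form: no
first redex: a beta-redex


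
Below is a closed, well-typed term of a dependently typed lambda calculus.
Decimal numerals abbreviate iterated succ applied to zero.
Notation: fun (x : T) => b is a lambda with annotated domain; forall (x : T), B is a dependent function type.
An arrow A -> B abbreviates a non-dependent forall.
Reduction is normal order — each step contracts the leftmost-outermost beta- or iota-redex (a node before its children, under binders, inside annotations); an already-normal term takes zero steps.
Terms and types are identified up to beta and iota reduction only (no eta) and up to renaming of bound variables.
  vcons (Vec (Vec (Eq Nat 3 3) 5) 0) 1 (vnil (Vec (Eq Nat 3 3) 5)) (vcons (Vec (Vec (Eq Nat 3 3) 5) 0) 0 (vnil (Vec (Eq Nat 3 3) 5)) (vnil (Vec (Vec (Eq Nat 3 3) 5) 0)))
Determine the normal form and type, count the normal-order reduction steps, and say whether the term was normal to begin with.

reduced normal form:
  vcons (Vec (Vec (Eq Nat 3 3) 5) 0) 1 (vnil (Vec (Eq Nat 3 3) 5)) (vcons (Vec (Vec (Eq Nat 3 3) 5) 0) 0 (vnil (Vec (Eq Nat 3 3) 5)) (vnil (Vec (Vec (Eq Nat 3 3) 5) 0)))
the term's type:
  Vec (Vec (Vec (Eq Nat 3 3) 5) 0) 2
normal-order step count: 0
already normal: yes


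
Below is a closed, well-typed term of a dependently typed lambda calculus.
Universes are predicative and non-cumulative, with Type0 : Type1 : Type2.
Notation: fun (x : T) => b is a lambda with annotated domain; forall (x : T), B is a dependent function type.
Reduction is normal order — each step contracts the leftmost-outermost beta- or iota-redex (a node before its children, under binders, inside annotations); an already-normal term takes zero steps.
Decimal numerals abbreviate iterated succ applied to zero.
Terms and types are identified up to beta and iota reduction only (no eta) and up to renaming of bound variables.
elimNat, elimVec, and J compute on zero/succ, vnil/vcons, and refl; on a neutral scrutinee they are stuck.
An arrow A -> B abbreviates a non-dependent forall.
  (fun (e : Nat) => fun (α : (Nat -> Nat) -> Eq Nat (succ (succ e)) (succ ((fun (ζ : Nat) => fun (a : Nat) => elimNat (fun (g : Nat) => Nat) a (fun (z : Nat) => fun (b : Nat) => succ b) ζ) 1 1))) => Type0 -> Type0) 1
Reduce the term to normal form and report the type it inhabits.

resulting normal form:
  fun (e : (Nat -> Nat) -> Eq Nat 3 3) => Type0 -> Type0
inferred type:
  ((Nat -> Nat) -> Eq Nat 3 3) -> Type1
observation: reduction starts at a beta-redex, and 7 normal-order steps reach the normal form.


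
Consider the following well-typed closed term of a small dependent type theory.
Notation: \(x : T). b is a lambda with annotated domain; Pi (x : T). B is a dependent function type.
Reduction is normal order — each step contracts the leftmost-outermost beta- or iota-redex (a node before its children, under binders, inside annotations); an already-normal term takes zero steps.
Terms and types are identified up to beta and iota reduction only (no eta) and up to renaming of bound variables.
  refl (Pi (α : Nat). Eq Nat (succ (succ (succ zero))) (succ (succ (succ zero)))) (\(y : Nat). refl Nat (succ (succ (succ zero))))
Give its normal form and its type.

normal form:
  refl (Pi (α : Nat). Eq Nat (succ (succ (succ zero))) (succ (succ (succ zero)))) (\(y : Nat). refl Nat (succ (succ (succ zero))))
type:
  Eq (Pi (α : Nat). Eq Nat (succ (succ (succ zero))) (succ (succ (succ zero)))) (\(y : Nat). refl Nat (succ (succ (succ zero)))) (\(κ : Nat). refl Nat (succ (succ (succ zero))))


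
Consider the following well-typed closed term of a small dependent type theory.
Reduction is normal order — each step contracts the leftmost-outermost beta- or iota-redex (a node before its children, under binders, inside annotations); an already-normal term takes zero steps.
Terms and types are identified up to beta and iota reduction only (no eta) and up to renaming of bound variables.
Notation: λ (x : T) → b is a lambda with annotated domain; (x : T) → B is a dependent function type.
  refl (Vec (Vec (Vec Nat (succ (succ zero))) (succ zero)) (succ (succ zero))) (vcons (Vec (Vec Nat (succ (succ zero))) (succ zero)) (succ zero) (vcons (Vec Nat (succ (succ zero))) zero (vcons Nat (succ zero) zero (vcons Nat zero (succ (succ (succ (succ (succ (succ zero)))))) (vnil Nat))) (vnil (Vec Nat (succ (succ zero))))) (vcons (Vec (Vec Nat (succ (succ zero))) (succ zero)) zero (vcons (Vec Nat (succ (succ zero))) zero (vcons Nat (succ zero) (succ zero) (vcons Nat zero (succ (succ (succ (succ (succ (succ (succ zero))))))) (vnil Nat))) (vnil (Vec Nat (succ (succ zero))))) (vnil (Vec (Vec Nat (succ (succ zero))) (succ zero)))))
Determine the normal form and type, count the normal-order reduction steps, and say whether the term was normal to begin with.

resulting normal form:
  refl (Vec (Vec (Vec Nat (succ (succ zero))) (succ zero)) (succ (succ zero))) (vcons (Vec (Vec Nat (succ (succ zero))) (succ zero)) (succ zero) (vcons (Vec Nat (succ (succ zero))) zero (vcons Nat (succ zero) zero (vcons Nat zero (succ (succ (succ (succ (succ (succ zero)))))) (vnil Nat))) (vnil (Vec Nat (succ (succ zero))))) (vcons (Vec (Vec Nat (succ (succ zero))) (succ zero)) zero (vcons (Vec Nat (succ (succ zero))) zero (vcons Nat (succ zero) (succ zero) (vcons Nat zero (succ (succ (succ (succ (succ (succ (succ zero))))))) (vnil Nat))) (vnil (Vec Nat (succ (succ zero))))) (vnil (Vec (Vec Nat (succ (succ zero))) (succ zero)))))
inferred type:
  Eq (Vec (Vec (Vec Nat (succ (succ zero))) (succ zero)) (succ (succ zero))) (vcons (Vec (Vec Nat (succ (succ zero))) (succ zero)) (succ zero) (vcons (Vec Nat (succ (succ zero))) zero (vcons Nat (succ zero) zero (vcons Nat zero (succ (succ (succ (succ (succ (succ zero)))))) (vnil Nat))) (vnil (Vec Nat (succ (succ zero))))) (vcons (Vec (Vec Nat (succ (succ zero))) (succ zero)) zero (vcons (Vec Nat (succ (succ zero))) zero (vcons Nat (succ zero) (succ zero) (vcons Nat zero (succ (succ (succ (succ (succ (succ (succ zero))))))) (vnil Nat))) (vnil (Vec Nat (succ (succ zero))))) (vnil (Vec (Vec Nat (succ (succ zero))) (succ zero))))) (vcons (Vec (Vec Nat (succ (succ zero))) (succ zero)) (succ zero) (vcons (Vec Nat (succ (succ zero))) zero (vcons Nat (succ zero) zero (vcons Nat zero (succ (succ (succ (succ (succ (succ zero)))))) (vnil Nat))) (vnil (Vec Nat (succ (succ zero))))) (vcons (Vec (Vec Nat (succ (succ zero))) (succ zero)) zero (vcons (Vec Nat (succ (succ zero))) zero (vcons Nat (succ zero) (succ zero) (vcons Nat zero (succ (succ (succ (succ (succ (succ (succ zero))))))) (vnil Nat))) (vnil (Vec Nat (succ (succ zero))))) (vnil (Vec (Vec Nat (succ (succ zero))) (succ zero)))))
steps to reach normal form (normal order): 0
started in normal form: yes


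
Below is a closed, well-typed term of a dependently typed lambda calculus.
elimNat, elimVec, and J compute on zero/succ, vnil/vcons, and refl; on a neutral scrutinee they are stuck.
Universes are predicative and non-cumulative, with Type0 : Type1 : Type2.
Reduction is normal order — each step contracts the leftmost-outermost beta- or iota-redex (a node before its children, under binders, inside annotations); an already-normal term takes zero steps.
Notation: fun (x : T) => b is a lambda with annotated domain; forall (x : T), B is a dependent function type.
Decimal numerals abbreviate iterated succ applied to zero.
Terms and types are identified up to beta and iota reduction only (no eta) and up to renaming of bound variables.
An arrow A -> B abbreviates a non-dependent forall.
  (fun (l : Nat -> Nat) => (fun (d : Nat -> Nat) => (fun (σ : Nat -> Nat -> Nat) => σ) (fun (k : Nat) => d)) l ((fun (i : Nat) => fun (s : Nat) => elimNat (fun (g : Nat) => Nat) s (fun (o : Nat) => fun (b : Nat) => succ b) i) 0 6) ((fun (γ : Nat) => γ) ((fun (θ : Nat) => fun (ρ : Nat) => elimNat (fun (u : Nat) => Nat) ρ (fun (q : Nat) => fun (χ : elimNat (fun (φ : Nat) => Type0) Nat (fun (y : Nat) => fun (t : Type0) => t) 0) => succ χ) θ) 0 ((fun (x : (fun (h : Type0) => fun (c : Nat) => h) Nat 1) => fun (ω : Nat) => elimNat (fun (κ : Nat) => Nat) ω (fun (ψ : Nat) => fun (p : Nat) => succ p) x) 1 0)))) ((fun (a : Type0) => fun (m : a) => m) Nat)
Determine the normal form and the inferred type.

reduced normal form:
  1
inferred type:
  Nat
observation: contracting a beta-redex first, the term normalizes in 16 steps.


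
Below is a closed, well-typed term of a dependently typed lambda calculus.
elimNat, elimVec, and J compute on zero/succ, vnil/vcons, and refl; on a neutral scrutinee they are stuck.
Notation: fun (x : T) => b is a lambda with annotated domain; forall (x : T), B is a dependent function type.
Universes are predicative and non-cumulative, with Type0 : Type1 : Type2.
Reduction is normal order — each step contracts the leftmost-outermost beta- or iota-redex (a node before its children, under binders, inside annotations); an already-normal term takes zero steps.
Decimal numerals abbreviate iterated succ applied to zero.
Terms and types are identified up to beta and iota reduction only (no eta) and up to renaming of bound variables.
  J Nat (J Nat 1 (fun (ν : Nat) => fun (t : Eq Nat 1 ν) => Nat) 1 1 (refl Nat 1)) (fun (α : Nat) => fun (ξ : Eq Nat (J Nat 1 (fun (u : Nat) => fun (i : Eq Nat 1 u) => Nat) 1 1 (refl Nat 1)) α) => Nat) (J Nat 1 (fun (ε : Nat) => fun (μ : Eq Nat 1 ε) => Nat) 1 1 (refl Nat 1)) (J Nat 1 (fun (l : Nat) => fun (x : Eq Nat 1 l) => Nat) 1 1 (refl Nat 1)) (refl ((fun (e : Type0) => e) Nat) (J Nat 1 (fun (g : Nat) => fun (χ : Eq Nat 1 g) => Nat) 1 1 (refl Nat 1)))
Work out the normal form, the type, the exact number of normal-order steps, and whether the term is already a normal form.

reduced normal form:
  1
type:
  Nat
steps to reach normal form (normal order): 2
already normal: no
first contracted redex: a J iota-redex


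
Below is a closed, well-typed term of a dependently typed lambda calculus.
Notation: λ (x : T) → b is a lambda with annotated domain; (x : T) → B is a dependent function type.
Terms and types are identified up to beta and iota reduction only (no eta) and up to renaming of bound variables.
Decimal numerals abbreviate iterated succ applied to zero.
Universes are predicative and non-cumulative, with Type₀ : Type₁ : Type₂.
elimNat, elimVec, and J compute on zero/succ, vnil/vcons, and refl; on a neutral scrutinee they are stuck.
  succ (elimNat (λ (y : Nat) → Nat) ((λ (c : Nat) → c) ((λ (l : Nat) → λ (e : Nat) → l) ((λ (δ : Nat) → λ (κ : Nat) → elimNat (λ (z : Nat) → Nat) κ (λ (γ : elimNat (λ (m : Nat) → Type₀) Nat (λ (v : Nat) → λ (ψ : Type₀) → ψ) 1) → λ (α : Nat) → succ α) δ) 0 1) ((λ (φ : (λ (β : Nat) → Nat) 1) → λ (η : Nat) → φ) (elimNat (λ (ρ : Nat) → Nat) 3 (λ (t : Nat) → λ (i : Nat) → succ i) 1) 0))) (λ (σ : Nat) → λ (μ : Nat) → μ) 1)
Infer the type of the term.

type:
  Nat


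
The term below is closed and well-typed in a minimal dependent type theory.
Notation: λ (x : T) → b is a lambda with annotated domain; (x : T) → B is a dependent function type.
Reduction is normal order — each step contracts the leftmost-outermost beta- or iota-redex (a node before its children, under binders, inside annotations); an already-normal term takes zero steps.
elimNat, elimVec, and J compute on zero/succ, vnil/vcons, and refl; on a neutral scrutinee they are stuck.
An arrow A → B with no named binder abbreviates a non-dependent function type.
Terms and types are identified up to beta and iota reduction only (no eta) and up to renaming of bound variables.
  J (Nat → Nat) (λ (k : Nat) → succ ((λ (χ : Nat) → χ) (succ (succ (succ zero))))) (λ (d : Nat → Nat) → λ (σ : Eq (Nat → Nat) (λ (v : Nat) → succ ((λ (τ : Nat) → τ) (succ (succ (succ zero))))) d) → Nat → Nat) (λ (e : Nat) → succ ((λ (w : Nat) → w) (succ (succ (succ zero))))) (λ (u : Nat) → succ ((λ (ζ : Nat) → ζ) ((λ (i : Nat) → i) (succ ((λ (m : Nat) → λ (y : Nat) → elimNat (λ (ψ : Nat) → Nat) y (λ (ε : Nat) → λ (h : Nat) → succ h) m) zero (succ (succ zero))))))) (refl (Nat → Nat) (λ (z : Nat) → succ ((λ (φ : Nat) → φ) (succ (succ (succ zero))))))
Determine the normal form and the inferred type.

resulting normal form:
  λ (k : Nat) → succ (succ (succ (succ zero)))
the term's type:
  Nat → Nat
observation: 2 normal-order steps normalize the term, beginning with a J iota-redex.


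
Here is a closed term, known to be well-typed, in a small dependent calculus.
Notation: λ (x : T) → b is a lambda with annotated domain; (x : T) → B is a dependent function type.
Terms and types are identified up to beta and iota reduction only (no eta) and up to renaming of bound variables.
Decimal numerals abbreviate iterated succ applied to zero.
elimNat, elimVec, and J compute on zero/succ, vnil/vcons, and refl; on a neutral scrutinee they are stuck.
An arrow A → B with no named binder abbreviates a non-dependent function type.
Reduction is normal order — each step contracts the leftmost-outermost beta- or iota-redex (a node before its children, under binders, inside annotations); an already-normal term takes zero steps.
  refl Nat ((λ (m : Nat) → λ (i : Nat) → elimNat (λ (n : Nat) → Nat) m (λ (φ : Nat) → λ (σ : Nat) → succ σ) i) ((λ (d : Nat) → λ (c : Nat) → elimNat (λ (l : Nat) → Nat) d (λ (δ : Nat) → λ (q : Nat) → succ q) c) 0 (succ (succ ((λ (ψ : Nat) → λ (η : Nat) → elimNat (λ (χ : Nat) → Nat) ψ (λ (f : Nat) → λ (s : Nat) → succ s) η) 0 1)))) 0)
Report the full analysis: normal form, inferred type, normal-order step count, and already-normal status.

reduced normal form:
  refl Nat 3
type:
  Eq Nat 3 3
reduction steps (normal order): 21
started in normal form: no
first contracted redex: a beta-redex


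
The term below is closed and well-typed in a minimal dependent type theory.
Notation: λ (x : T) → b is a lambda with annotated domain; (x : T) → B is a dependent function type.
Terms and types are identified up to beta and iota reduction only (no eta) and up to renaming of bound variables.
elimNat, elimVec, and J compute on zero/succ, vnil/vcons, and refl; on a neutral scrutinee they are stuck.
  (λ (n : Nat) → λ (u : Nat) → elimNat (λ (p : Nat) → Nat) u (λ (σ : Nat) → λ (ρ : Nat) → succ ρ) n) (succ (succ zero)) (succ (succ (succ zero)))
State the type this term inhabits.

the term's type:
  Nat


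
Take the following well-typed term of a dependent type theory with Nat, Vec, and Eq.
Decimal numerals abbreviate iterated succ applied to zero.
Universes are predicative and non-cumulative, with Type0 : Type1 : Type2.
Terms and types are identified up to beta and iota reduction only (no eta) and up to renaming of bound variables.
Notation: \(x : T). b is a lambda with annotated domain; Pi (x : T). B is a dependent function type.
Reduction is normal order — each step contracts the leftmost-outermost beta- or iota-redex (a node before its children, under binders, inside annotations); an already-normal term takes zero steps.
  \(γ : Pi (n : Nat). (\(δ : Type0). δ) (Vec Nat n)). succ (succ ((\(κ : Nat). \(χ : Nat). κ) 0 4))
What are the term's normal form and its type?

normal form:
  \(γ : Pi (n : Nat). Vec Nat n). 2
type:
  Pi (γ : Pi (n : Nat). Vec Nat n). Nat
observation: normalization takes exactly 3 steps under the normal-order strategy.


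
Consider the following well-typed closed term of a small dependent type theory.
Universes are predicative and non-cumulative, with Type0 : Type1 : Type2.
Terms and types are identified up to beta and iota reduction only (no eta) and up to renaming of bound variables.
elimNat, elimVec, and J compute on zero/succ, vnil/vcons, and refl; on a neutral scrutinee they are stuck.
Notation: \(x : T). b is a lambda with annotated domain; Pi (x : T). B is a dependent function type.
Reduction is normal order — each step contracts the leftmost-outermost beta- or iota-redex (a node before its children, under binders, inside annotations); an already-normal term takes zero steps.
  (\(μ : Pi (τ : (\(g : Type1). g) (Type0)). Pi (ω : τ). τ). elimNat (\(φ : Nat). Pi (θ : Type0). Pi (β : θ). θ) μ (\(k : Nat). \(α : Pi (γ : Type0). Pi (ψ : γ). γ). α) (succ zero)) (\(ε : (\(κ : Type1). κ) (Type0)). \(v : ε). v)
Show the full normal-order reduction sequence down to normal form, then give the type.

reduction (normal order):
  (\(μ : Pi (τ : (\(g : Type1). g) (Type0)). Pi (ω : τ). τ). elimNat (\(φ : Nat). Pi (θ : Type0). Pi (β : θ). θ) μ (\(k : Nat). \(α : Pi (γ : Type0). Pi (ψ : γ). γ). α) (succ zero)) (\(ε : (\(κ : Type1). κ) (Type0)). \(v : ε). v)
  ~> elimNat (\(μ : Nat). Pi (τ : Type0). Pi (g : τ). τ) (\(ω : (\(φ : Type1). φ) (Type0)). \(θ : ω). θ) (\(β : Nat). \(k : Pi (α : Type0). Pi (γ : α). α). k) (succ zero)
  ~> (\(μ : Nat). \(τ : Pi (g : Type0). Pi (ω : g). g). τ) zero (elimNat (\(φ : Nat). Pi (θ : Type0). Pi (β : θ). θ) (\(k : (\(α : Type1). α) (Type0)). \(γ : k). γ) (\(ψ : Nat). \(ε : Pi (κ : Type0). Pi (v : κ). κ). ε) zero)
  ~> (\(μ : Pi (τ : Type0). Pi (g : τ). τ). μ) (elimNat (\(ω : Nat). Pi (φ : Type0). Pi (θ : φ). φ) (\(β : (\(k : Type1). k) (Type0)). \(α : β). α) (\(γ : Nat). \(ψ : Pi (ε : Type0). Pi (κ : ε). ε). ψ) zero)
  ~> elimNat (\(μ : Nat). Pi (τ : Type0). Pi (g : τ). τ) (\(ω : (\(φ : Type1). φ) (Type0)). \(θ : ω). θ) (\(β : Nat). \(k : Pi (α : Type0). Pi (γ : α). α). k) zero
  ~> \(μ : (\(τ : Type1). τ) (Type0)). \(g : μ). g
  ~> \(μ : Type0). \(τ : μ). τ
the term's type:
  Pi (μ : Type0). Pi (τ : μ). μ
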